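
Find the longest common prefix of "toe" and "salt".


Word 1: "toe"
Word 2: "salt"
Comparing from start:
  Pos 0: 't' != 's' (stop)
LCP = "" (length 0)


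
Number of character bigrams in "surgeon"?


Word: "surgeon" (length 7)
Number of 2-grams = length - 2 + 1 = 7 - 2 + 1
= 6


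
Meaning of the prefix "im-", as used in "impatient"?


Prefix: im-
Example: impatient = im- + patient
Meaning = not / into


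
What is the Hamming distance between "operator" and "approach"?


Comparing character by character (same length = 8):
  Pos 0: 'o' vs 'a' !=
  Pos 1: 'p' vs 'p' =
  Pos 2: 'e' vs 'p' !=
  Pos 3: 'r' vs 'r' =
  Pos 4: 'a' vs 'o' !=
  Pos 5: 't' vs 'a' !=
  Pos 6: 'o' vs 'c' !=
  Pos 7: 'r' vs 'h' !=
Hamming distance = 6


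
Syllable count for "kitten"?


Word: "kitten"
Syllable breakdown: kit / ten
Counting: 2 parts
= 2 syllables


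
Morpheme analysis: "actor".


Word: "actor"
Morphemes: act + -or
Each morpheme carries meaning
= 2 morphemes


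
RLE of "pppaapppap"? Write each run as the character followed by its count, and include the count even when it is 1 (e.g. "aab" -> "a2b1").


String: "pppaapppap"
Scanning for consecutive runs:
  'p' x 3
  'a' x 2
  'p' x 3
  'a' x 1
  'p' x 1
RLE = "p3a2p3a1p1"


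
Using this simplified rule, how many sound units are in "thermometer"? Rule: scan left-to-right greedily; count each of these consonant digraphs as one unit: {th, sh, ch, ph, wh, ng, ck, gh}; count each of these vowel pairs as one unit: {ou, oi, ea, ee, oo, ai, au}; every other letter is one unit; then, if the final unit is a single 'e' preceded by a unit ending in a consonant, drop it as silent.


Word: "thermometer" (11 letters)
Left-to-right scan:
  (1) 'th' (digraph)
  (2) 'e' (letter)
  (3) 'r' (letter)
  (4) 'm' (letter)
  (5) 'o' (letter)
  (6) 'm' (letter)
  (7) 'e' (letter)
  (8) 't' (letter)
  (9) 'e' (letter)
  (10) 'r' (letter)
Units from scan: 10
Sound units = 10 units


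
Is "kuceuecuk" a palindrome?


Word: "kuceuecuk"
Reversed: "kuceuecuk"
Forward == Backward? kuceuecuk == kuceuecuk
Palindrome = Yes


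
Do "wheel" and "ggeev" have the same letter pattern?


Pattern of "wheel": [0, 1, 2, 2, 3]
Pattern of "ggeev": [0, 0, 1, 1, 2]
Patterns do not match
Same pattern = No


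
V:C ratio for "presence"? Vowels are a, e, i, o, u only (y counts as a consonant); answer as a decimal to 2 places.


Word: "presence"
Vowels (a,e,i,o,u): 3
Consonants: 5
Ratio = 3/5
= 0.60


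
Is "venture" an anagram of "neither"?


Word 1: "neither" → sorted: eehinrt
Word 2: "venture" → sorted: eenrtuv
Same letters? eehinrt != eenrtuv
Anagram = No


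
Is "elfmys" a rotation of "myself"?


Word: "myself", Candidate: "elfmys"
Method: check if candidate is substring of word+word
"myselfmyself" contains "elfmys"? Yes
Is rotation = Yes


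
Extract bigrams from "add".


Word: "add" (length 3)
Number of bigrams = 3 - 2 + 1 = 2
  Position 0: "ad"
  Position 1: "dd"
Bigrams = "ad", "dd"


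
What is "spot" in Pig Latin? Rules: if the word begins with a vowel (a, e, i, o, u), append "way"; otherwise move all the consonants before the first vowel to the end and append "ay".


Word: "spot"
Starts with consonant(s) → move to end, add 'ay'
Consonant cluster: "sp"
Pig Latin = "otspay"


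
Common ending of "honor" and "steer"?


Word 1: "honor"
Word 2: "steer"
Comparing from end:
  Pos -1: 'r' == 'r'
  Pos -2: 'o' != 'e' (stop)
LCS = "r" (length 1)


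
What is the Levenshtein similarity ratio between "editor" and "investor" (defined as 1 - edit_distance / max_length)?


Word 1: "editor" (length 6)
Word 2: "investor" (length 8)
One optimal edit sequence:
  1. insert 'i'  (+1)
  2. insert 'n'  (+1)
  3. substitute 'e' -> 'v'  (+1)
  4. substitute 'd' -> 'e'  (+1)
  5. substitute 'i' -> 's'  (+1)
  6. keep 't'
  7. keep 'o'
  8. keep 'r'
Edit distance = 5
Max length = max(6, 8) = 8
Similarity = 1 - 5/8
= 0.3750


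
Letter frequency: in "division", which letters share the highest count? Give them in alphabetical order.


Word: "division"
Letter counts:
  'd': 1
  'i': 3
  'n': 1
  'o': 1
  's': 1
  'v': 1
Maximum count = 3
Most frequent = 'i' (3 times each)


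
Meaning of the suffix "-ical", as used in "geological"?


Suffix: -ical
Example: geological (geology + -ical, with a spelling change)
Meaning = relating to


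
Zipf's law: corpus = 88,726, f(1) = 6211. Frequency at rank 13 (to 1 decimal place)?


Zipf's law: f(r) = f(1) / r
f(1) = 6211
f(13) = 6211 / 13
= 477.8 occurrences


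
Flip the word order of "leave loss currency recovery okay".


Original: "leave loss currency recovery okay"
Words (1..n): leave | loss | currency | recovery | okay
Reversed (n..1): okay | recovery | currency | loss | leave
Result = "okay recovery currency loss leave"


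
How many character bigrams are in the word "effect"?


Word: "effect" (length 6)
Number of 2-grams = length - 2 + 1 = 6 - 2 + 1
= 5


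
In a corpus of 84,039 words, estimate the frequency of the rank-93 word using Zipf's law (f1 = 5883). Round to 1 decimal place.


Zipf's law: f(r) = f(1) / r
f(1) = 5883
f(93) = 5883 / 93
= 63.3 occurrences


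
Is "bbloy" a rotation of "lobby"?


Word: "lobby", Candidate: "bbloy"
Method: check if candidate is substring of word+word
"lobbylobby" contains "bbloy"? No
Is rotation = No


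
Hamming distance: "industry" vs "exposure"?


Comparing character by character (same length = 8):
  Pos 0: 'i' vs 'e' !=
  Pos 1: 'n' vs 'x' !=
  Pos 2: 'd' vs 'p' !=
  Pos 3: 'u' vs 'o' !=
  Pos 4: 's' vs 's' =
  Pos 5: 't' vs 'u' !=
  Pos 6: 'r' vs 'r' =
  Pos 7: 'y' vs 'e' !=
Hamming distance = 6


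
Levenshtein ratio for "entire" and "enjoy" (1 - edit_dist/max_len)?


Word 1: "entire" (length 6)
Word 2: "enjoy" (length 5)
One optimal edit sequence:
  1. keep 'e'
  2. keep 'n'
  3. delete 't'  (+1)
  4. substitute 'i' -> 'j'  (+1)
  5. substitute 'r' -> 'o'  (+1)
  6. substitute 'e' -> 'y'  (+1)
Edit distance = 4
Max length = max(6, 5) = 6
Similarity = 1 - 4/6
= 0.3333


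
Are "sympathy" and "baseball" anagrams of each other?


Word 1: "sympathy" → sorted: ahmpstyy
Word 2: "baseball" → sorted: aabbells
Same letters? ahmpstyy != aabbells
Anagram = No


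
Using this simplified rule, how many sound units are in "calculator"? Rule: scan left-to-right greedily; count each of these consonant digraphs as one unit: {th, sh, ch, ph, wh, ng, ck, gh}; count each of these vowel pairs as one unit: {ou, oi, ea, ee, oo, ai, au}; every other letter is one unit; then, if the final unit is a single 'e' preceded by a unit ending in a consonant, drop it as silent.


Word: "calculator" (10 letters)
Left-to-right scan:
  (1) 'c' (letter)
  (2) 'a' (letter)
  (3) 'l' (letter)
  (4) 'c' (letter)
  (5) 'u' (letter)
  (6) 'l' (letter)
  (7) 'a' (letter)
  (8) 't' (letter)
  (9) 'o' (letter)
  (10) 'r' (letter)
Units from scan: 10
Sound units = 10 units


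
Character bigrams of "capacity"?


Word: "capacity" (length 8)
Number of bigrams = 8 - 2 + 1 = 7
  Position 0: "ca"
  Position 1: "ap"
  Position 2: "pa"
  Position 3: "ac"
  Position 4: "ci"
  Position 5: "it"
  Position 6: "ty"
Bigrams = "ca", "ap", "pa", "ac", "ci", "it", "ty"


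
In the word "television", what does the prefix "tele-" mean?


Prefix: tele-
As in: television -> tele- + vision
Meaning = distant


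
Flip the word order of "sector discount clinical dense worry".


Original: "sector discount clinical dense worry"
Words (1..n): sector | discount | clinical | dense | worry
Reversed (n..1): worry | dense | clinical | discount | sector
Result = "worry dense clinical discount sector"


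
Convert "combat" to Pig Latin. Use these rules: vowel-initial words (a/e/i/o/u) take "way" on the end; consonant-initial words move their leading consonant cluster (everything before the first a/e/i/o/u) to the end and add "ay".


Word: "combat"
Starts with consonant(s) → move to end, add 'ay'
Consonant cluster: "c"
Pig Latin = "ombatcay"


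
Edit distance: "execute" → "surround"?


Word 1: "execute" (length 7)
Word 2: "surround" (length 8)
One optimal edit sequence (insert/delete/substitute each cost 1):
  1. insert 's'  (+1)
  2. substitute 'e' -> 'u'  (+1)
  3. substitute 'x' -> 'r'  (+1)
  4. substitute 'e' -> 'r'  (+1)
  5. substitute 'c' -> 'o'  (+1)
  6. keep 'u'
  7. substitute 't' -> 'n'  (+1)
  8. substitute 'e' -> 'd'  (+1)
Total edit operations: 7
Edit distance = 7


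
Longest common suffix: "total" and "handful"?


Word 1: "total"
Word 2: "handful"
Comparing from end:
  Pos -1: 'l' == 'l'
  Pos -2: 'a' != 'u' (stop)
LCS = "l" (length 1)


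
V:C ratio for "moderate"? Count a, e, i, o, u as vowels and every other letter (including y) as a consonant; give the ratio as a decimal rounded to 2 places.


Word: "moderate"
Vowels (a,e,i,o,u): 4
Consonants: 4
Ratio = 4/4
= 1.00


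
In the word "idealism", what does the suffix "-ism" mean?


Suffix: -ism
Example: idealism = ideal + -ism
Meaning = belief / practice


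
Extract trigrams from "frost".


Word: "frost" (length 5)
Number of trigrams = 5 - 3 + 1 = 3
  Position 0: "fro"
  Position 1: "ros"
  Position 2: "ost"
Trigrams = "fro", "ros", "ost"


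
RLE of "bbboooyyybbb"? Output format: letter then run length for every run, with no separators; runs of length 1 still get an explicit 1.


String: "bbboooyyybbb"
Scanning for consecutive runs:
  'b' x 3
  'o' x 3
  'y' x 3
  'b' x 3
RLE = "b3o3y3b3"


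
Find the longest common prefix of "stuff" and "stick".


Word 1: "stuff"
Word 2: "stick"
Comparing from start:
  Pos 0: 's' == 's'
  Pos 1: 't' == 't'
  Pos 2: 'u' != 'i' (stop)
LCP = "st" (length 2)


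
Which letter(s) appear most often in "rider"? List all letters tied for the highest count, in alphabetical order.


Word: "rider"
Letter counts:
  'd': 1
  'e': 1
  'i': 1
  'r': 2
Maximum count = 2
Most frequent = 'r' (2 times each)


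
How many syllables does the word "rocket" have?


Word: "rocket"
Syllable breakdown: rock | et
Counting: 2 parts
= 2 syllables


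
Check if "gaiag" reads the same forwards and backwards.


Word: "gaiag"
Reversed: "gaiag"
Forward == Backward? gaiag == gaiag
Palindrome = Yes


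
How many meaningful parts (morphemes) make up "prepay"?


Word: "prepay"
Morphemes: pre- | pay
Each morpheme carries meaning
= 2 morphemes


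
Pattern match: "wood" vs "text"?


Pattern of "wood": [0, 1, 1, 2]
Pattern of "text": [0, 1, 2, 0]
Patterns do not match
Same pattern = No


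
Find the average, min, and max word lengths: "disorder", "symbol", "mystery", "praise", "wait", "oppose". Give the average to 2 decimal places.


Lengths: "disorder"=8, "symbol"=6, "mystery"=7, "praise"=6, "wait"=4, "oppose"=6
Sum = 37, Count = 6
Average = 37/6 = 6.17
= avg=6.17, min=4, max=8


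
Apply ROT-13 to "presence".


Word: "presence"
Shift: 13
Each letter → (letter + shift) mod 26:
  'p' (15) + 13 = 2 → 'c'
  'r' (17) + 13 = 4 → 'e'
  'e' (4) + 13 = 17 → 'r'
  's' (18) + 13 = 5 → 'f'
  'e' (4) + 13 = 17 → 'r'
  'n' (13) + 13 = 0 → 'a'
  'c' (2) + 13 = 15 → 'p'
  'e' (4) + 13 = 17 → 'r'
Result = "cerfrapr"


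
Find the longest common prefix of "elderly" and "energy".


Word 1: "elderly"
Word 2: "energy"
Comparing from start:
  Pos 0: 'e' == 'e'
  Pos 1: 'l' != 'n' (stop)
LCP = "e" (length 1)


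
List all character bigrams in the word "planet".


Word: "planet" (length 6)
Number of bigrams = 6 - 2 + 1 = 5
  Position 0: "pl"
  Position 1: "la"
  Position 2: "an"
  Position 3: "ne"
  Position 4: "et"
Bigrams = "pl", "la", "an", "ne", "et"


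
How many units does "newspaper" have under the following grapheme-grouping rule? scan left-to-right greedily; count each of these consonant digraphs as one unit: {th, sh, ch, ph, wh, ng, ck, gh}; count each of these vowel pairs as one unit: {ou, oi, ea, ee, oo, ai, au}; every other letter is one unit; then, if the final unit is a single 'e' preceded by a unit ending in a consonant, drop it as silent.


Word: "newspaper" (9 letters)
Left-to-right scan:
  1. 'n' (letter)
  2. 'e' (letter)
  3. 'w' (letter)
  4. 's' (letter)
  5. 'p' (letter)
  6. 'a' (letter)
  7. 'p' (letter)
  8. 'e' (letter)
  9. 'r' (letter)
Units from scan: 9
Sound units = 9 units


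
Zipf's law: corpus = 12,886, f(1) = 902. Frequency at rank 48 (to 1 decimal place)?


Zipf's law: f(r) = f(1) / r
f(1) = 902
f(48) = 902 / 48
= 18.8 occurrences


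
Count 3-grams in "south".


Word: "south" (length 5)
Number of 3-grams = length - 3 + 1 = 5 - 3 + 1
= 3


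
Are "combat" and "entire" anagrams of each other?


Word 1: "combat" → sorted: abcmot
Word 2: "entire" → sorted: eeinrt
Same letters? abcmot != eeinrt
Anagram = No


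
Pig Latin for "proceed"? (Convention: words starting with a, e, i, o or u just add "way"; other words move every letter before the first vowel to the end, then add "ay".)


Word: "proceed"
Starts with consonant(s) → move to end, add 'ay'
Consonant cluster: "pr"
Pig Latin = "oceedpray"


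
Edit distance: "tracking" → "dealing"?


Word 1: "tracking" (length 8)
Word 2: "dealing" (length 7)
One optimal edit sequence (insert/delete/substitute each cost 1):
  1. substitute 't' -> 'd'  (+1)
  2. substitute 'r' -> 'e'  (+1)
  3. keep 'a'
  4. delete 'c'  (+1)
  5. substitute 'k' -> 'l'  (+1)
  6. keep 'i'
  7. keep 'n'
  8. keep 'g'
Total edit operations: 4
Edit distance = 4


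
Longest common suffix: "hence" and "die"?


Word 1: "hence"
Word 2: "die"
Comparing from end:
  Pos -1: 'e' == 'e'
  Pos -2: 'c' != 'i' (stop)
LCS = "e" (length 1)


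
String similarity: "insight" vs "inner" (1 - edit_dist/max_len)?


Word 1: "insight" (length 7)
Word 2: "inner" (length 5)
One optimal edit sequence:
  1. keep 'i'
  2. keep 'n'
  3. delete 's'  (+1)
  4. delete 'i'  (+1)
  5. substitute 'g' -> 'n'  (+1)
  6. substitute 'h' -> 'e'  (+1)
  7. substitute 't' -> 'r'  (+1)
Edit distance = 5
Max length = max(7, 5) = 7
Similarity = 1 - 5/7
= 0.2857


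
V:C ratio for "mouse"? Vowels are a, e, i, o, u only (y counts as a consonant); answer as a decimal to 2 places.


Word: "mouse"
Vowels (a,e,i,o,u): 3
Consonants: 2
Ratio = 3/2
= 1.50


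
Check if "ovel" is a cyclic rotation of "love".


Word: "love", Candidate: "ovel"
Method: check if candidate is substring of word+word
"lovelove" contains "ovel"? Yes
Is rotation = Yes


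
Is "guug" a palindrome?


Word: "guug"
Reversed: "guug"
Forward == Backward? guug == guug
Palindrome = Yes


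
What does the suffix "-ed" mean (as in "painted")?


Suffix: -ed
As in: painted -> paint + -ed
Meaning = past tense


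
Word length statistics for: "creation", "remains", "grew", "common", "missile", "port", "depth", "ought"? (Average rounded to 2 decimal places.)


Lengths: "creation"=8, "remains"=7, "grew"=4, "common"=6, "missile"=7, "port"=4, "depth"=5, "ought"=5
Sum = 46, Count = 8
Average = 46/8 = 5.75
= avg=5.75, min=4, max=8


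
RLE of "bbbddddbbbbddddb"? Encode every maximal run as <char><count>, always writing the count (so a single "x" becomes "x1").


String: "bbbddddbbbbddddb"
Scanning for consecutive runs:
  'b' x 3
  'd' x 4
  'b' x 4
  'd' x 4
  'b' x 1
RLE = "b3d4b4d4b1"


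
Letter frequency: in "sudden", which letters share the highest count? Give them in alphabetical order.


Word: "sudden"
Letter counts:
  'd': 2
  'e': 1
  'n': 1
  's': 1
  'u': 1
Maximum count = 2
Most frequent = 'd' (2 times each)


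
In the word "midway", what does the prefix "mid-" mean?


Prefix: mid-
As in: midway -> mid- + way
Meaning = middle


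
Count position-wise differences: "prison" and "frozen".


Comparing character by character (same length = 6):
  Pos 0: 'p' vs 'f' !=
  Pos 1: 'r' vs 'r' =
  Pos 2: 'i' vs 'o' !=
  Pos 3: 's' vs 'z' !=
  Pos 4: 'o' vs 'e' !=
  Pos 5: 'n' vs 'n' =
Hamming distance = 4


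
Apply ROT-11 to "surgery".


Word: "surgery"
Shift: 11
Each letter → (letter + shift) mod 26:
  's' (18) + 11 = 3 → 'd'
  'u' (20) + 11 = 5 → 'f'
  'r' (17) + 11 = 2 → 'c'
  'g' (6) + 11 = 17 → 'r'
  'e' (4) + 11 = 15 → 'p'
  'r' (17) + 11 = 2 → 'c'
  'y' (24) + 11 = 9 → 'j'
Result = "dfcrpcj"


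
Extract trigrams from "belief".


Word: "belief" (length 6)
Number of trigrams = 6 - 3 + 1 = 4
  Position 0: "bel"
  Position 1: "eli"
  Position 2: "lie"
  Position 3: "ief"
Trigrams = "bel", "eli", "lie", "ief"


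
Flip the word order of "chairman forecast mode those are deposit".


Original: "chairman forecast mode those are deposit"
Words (1..n): chairman | forecast | mode | those | are | deposit
Reversed (n..1): deposit | are | those | mode | forecast | chairman
Result = "deposit are those mode forecast chairman"


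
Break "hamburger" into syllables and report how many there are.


Word: "hamburger"
Syllable breakdown: ham / bur / ger
Counting: 3 parts
= 3 syllables


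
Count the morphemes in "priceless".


Word: "priceless"
Morphemes: price | -less
Each morpheme carries meaning
= 2 morphemes


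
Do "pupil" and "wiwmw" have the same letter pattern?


Pattern of "pupil": [0, 1, 0, 2, 3]
Pattern of "wiwmw": [0, 1, 0, 2, 0]
Patterns do not match
Same pattern = No


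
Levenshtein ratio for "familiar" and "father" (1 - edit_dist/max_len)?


Word 1: "familiar" (length 8)
Word 2: "father" (length 6)
One optimal edit sequence:
  1. keep 'f'
  2. keep 'a'
  3. delete 'm'  (+1)
  4. delete 'i'  (+1)
  5. substitute 'l' -> 't'  (+1)
  6. substitute 'i' -> 'h'  (+1)
  7. substitute 'a' -> 'e'  (+1)
  8. keep 'r'
Edit distance = 5
Max length = max(8, 6) = 8
Similarity = 1 - 5/8
= 0.3750


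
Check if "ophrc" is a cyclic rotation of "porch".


Word: "porch", Candidate: "ophrc"
Method: check if candidate is substring of word+word
"porchporch" contains "ophrc"? No
Is rotation = No


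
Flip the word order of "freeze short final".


Original: "freeze short final"
Words (1..n): freeze | short | final
Reversed (n..1): final | short | freeze
Result = "final short freeze"


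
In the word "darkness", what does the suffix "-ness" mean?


Suffix: -ness
As in: darkness -> dark + -ness
Meaning = state of being


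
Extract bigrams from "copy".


Word: "copy" (length 4)
Number of bigrams = 4 - 2 + 1 = 3
  Position 0: "co"
  Position 1: "op"
  Position 2: "py"
Bigrams = "co", "op", "py"


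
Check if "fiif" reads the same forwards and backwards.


Word: "fiif"
Reversed: "fiif"
Forward == Backward? fiif == fiif
Palindrome = Yes


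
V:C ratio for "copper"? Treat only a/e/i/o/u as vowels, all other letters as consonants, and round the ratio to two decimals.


Word: "copper"
Vowels (a,e,i,o,u): 2
Consonants: 4
Ratio = 2/4
= 0.50


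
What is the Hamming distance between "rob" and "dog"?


Comparing character by character (same length = 3):
  Pos 0: 'r' vs 'd' !=
  Pos 1: 'o' vs 'o' =
  Pos 2: 'b' vs 'g' !=
Hamming distance = 2


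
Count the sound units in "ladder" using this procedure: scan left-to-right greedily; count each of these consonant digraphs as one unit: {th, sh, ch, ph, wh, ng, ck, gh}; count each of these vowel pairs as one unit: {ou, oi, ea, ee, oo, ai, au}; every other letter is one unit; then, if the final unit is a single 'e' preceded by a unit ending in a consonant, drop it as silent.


Word: "ladder" (6 letters)
Left-to-right scan:
  [1] 'l' (letter)
  [2] 'a' (letter)
  [3] 'd' (letter)
  [4] 'd' (letter)
  [5] 'e' (letter)
  [6] 'r' (letter)
Units from scan: 6
Sound units = 6 units


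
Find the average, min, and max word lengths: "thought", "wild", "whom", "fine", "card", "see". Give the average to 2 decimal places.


Lengths: "thought"=7, "wild"=4, "whom"=4, "fine"=4, "card"=4, "see"=3
Sum = 26, Count = 6
Average = 26/6 = 4.33
= avg=4.33, min=3, max=7


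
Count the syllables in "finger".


Word: "finger"
Syllable breakdown: fin | ger
Counting: 2 parts
= 2 syllables


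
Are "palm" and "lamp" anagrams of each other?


Word 1: "palm" → sorted: almp
Word 2: "lamp" → sorted: almp
Same letters? almp == almp
Anagram = Yes


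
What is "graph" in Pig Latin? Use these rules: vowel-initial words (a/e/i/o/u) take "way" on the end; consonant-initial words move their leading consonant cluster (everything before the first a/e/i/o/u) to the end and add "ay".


Word: "graph"
Starts with consonant(s) → move to end, add 'ay'
Consonant cluster: "gr"
Pig Latin = "aphgray"


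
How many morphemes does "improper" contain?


Word: "improper"
Morphemes: im- / proper
Each morpheme carries meaning
= 2 morphemes


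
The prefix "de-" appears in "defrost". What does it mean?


Prefix: de-
Example: defrost (de- + frost)
Meaning = remove / reverse


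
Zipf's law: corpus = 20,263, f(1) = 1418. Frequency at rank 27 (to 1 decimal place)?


Zipf's law: f(r) = f(1) / r
f(1) = 1418
f(27) = 1418 / 27
= 52.5 occurrences


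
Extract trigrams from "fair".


Word: "fair" (length 4)
Number of trigrams = 4 - 3 + 1 = 2
  Position 0: "fai"
  Position 1: "air"
Trigrams = "fai", "air"


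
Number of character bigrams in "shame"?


Word: "shame" (length 5)
Number of 2-grams = length - 2 + 1 = 5 - 2 + 1
= 4


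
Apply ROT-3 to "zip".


Word: "zip"
Shift: 3
Each letter → (letter + shift) mod 26:
  'z' (25) + 3 = 2 → 'c'
  'i' (8) + 3 = 11 → 'l'
  'p' (15) + 3 = 18 → 's'
Result = "cls"


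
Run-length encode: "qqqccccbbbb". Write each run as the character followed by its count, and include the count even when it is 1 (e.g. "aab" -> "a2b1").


String: "qqqccccbbbb"
Scanning for consecutive runs:
  'q' x 3
  'c' x 4
  'b' x 4
RLE = "q3c4b4"


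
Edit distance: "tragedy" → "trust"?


Word 1: "tragedy" (length 7)
Word 2: "trust" (length 5)
One optimal edit sequence (insert/delete/substitute each cost 1):
  1. keep 't'
  2. keep 'r'
  3. delete 'a'  (+1)
  4. delete 'g'  (+1)
  5. substitute 'e' -> 'u'  (+1)
  6. substitute 'd' -> 's'  (+1)
  7. substitute 'y' -> 't'  (+1)
Total edit operations: 5
Edit distance = 5


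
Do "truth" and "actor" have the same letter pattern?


Pattern of "truth": [0, 1, 2, 0, 3]
Pattern of "actor": [0, 1, 2, 3, 4]
Patterns do not match
Same pattern = No


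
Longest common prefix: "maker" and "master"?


Word 1: "maker"
Word 2: "master"
Comparing from start:
  Pos 0: 'm' == 'm'
  Pos 1: 'a' == 'a'
  Pos 2: 'k' != 's' (stop)
LCP = "ma" (length 2)


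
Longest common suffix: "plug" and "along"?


Word 1: "plug"
Word 2: "along"
Comparing from end:
  Pos -1: 'g' == 'g'
  Pos -2: 'u' != 'n' (stop)
LCS = "g" (length 1)


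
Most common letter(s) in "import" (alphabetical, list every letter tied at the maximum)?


Word: "import"
Letter counts:
  'i': 1
  'm': 1
  'o': 1
  'p': 1
  'r': 1
  't': 1
Maximum count = 1
Most frequent = 'i', 'm', 'o', 'p', 'r', 't' (1 time each)


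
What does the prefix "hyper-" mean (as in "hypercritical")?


Prefix: hyper-
As in: hypercritical -> hyper- + critical
Meaning = over / excessive


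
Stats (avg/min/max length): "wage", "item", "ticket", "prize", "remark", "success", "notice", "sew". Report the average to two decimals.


Lengths: "wage"=4, "item"=4, "ticket"=6, "prize"=5, "remark"=6, "success"=7, "notice"=6, "sew"=3
Sum = 41, Count = 8
Average = 41/8 = 5.13
= avg=5.13, min=3, max=7


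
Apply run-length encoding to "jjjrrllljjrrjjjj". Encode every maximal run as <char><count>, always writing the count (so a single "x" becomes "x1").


String: "jjjrrllljjrrjjjj"
Scanning for consecutive runs:
  'j' x 3
  'r' x 2
  'l' x 3
  'j' x 2
  'r' x 2
  'j' x 4
RLE = "j3r2l3j2r2j4"


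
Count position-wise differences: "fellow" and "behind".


Comparing character by character (same length = 6):
  Pos 0: 'f' vs 'b' !=
  Pos 1: 'e' vs 'e' =
  Pos 2: 'l' vs 'h' !=
  Pos 3: 'l' vs 'i' !=
  Pos 4: 'o' vs 'n' !=
  Pos 5: 'w' vs 'd' !=
Hamming distance = 5


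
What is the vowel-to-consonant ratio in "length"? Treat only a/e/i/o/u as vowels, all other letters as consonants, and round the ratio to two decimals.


Word: "length"
Vowels (a,e,i,o,u): 1
Consonants: 5
Ratio = 1/5
= 0.20


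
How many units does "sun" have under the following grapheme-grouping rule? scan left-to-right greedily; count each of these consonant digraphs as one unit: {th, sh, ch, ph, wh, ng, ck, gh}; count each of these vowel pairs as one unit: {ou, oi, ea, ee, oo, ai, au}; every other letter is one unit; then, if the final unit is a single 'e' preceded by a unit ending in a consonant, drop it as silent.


Word: "sun" (3 letters)
Left-to-right scan:
  (1) 's' (letter)
  (2) 'u' (letter)
  (3) 'n' (letter)
Units from scan: 3
Sound units = 3 units


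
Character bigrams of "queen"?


Word: "queen" (length 5)
Number of bigrams = 5 - 2 + 1 = 4
  Position 0: "qu"
  Position 1: "ue"
  Position 2: "ee"
  Position 3: "en"
Bigrams = "qu", "ue", "ee", "en"


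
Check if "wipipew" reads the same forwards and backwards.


Word: "wipipew"
Reversed: "wepipiw"
Forward == Backward? wipipew != wepipiw
Palindrome = No


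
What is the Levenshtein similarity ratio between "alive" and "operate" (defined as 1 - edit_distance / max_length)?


Word 1: "alive" (length 5)
Word 2: "operate" (length 7)
One optimal edit sequence:
  1. insert 'o'  (+1)
  2. insert 'p'  (+1)
  3. substitute 'a' -> 'e'  (+1)
  4. substitute 'l' -> 'r'  (+1)
  5. substitute 'i' -> 'a'  (+1)
  6. substitute 'v' -> 't'  (+1)
  7. keep 'e'
Edit distance = 6
Max length = max(5, 7) = 7
Similarity = 1 - 6/7
= 0.1429


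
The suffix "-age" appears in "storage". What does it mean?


Suffix: -age
Example: storage (store + -age, with a spelling change)
Meaning = result / collection


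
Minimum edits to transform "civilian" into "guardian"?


Word 1: "civilian" (length 8)
Word 2: "guardian" (length 8)
One optimal edit sequence (insert/delete/substitute each cost 1):
  1. substitute 'c' -> 'g'  (+1)
  2. substitute 'i' -> 'u'  (+1)
  3. substitute 'v' -> 'a'  (+1)
  4. substitute 'i' -> 'r'  (+1)
  5. substitute 'l' -> 'd'  (+1)
  6. keep 'i'
  7. keep 'a'
  8. keep 'n'
Total edit operations: 5
Edit distance = 5


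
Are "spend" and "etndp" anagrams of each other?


Word 1: "spend" → sorted: denps
Word 2: "etndp" → sorted: denpt
Same letters? denps != denpt
Anagram = No


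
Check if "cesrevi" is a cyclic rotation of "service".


Word: "service", Candidate: "cesrevi"
Method: check if candidate is substring of word+word
"serviceservice" contains "cesrevi"? No
Is rotation = No


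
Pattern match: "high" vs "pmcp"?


Pattern of "high": [0, 1, 2, 0]
Pattern of "pmcp": [0, 1, 2, 0]
Patterns match
Same pattern = Yes


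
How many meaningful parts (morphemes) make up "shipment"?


Word: "shipment"
Morphemes: ship | -ment
Each morpheme carries meaning
= 2 morphemes


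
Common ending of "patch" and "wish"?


Word 1: "patch"
Word 2: "wish"
Comparing from end:
  Pos -1: 'h' == 'h'
  Pos -2: 'c' != 's' (stop)
LCS = "h" (length 1)


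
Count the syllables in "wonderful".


Word: "wonderful"
Syllable breakdown: won | der | ful
Counting: 3 parts
= 3 syllables


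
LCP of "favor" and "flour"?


Word 1: "favor"
Word 2: "flour"
Comparing from start:
  Pos 0: 'f' == 'f'
  Pos 1: 'a' != 'l' (stop)
LCP = "f" (length 1)


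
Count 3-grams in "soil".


Word: "soil" (length 4)
Number of 3-grams = length - 3 + 1 = 4 - 3 + 1
= 2


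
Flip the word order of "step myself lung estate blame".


Original: "step myself lung estate blame"
Words (1..n): step | myself | lung | estate | blame
Reversed (n..1): blame | estate | lung | myself | step
Result = "blame estate lung myself step"


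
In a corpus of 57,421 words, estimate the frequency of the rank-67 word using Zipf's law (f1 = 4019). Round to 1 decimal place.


Zipf's law: f(r) = f(1) / r
f(1) = 4019
f(67) = 4019 / 67
= 60.0 occurrences


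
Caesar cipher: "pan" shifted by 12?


Word: "pan"
Shift: 12
Each letter → (letter + shift) mod 26:
  'p' (15) + 12 = 1 → 'b'
  'a' (0) + 12 = 12 → 'm'
  'n' (13) + 12 = 25 → 'z'
Result = "bmz"


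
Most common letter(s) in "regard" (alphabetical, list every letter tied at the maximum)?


Word: "regard"
Letter counts:
  'a': 1
  'd': 1
  'e': 1
  'g': 1
  'r': 2
Maximum count = 2
Most frequent = 'r' (2 times each)


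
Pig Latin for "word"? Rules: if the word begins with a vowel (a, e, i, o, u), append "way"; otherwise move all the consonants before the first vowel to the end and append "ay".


Word: "word"
Starts with consonant(s) → move to end, add 'ay'
Consonant cluster: "w"
Pig Latin = "ordway"


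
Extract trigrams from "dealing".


Word: "dealing" (length 7)
Number of trigrams = 7 - 3 + 1 = 5
  Position 0: "dea"
  Position 1: "eal"
  Position 2: "ali"
  Position 3: "lin"
  Position 4: "ing"
Trigrams = "dea", "eal", "ali", "lin", "ing"


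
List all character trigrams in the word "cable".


Word: "cable" (length 5)
Number of trigrams = 5 - 3 + 1 = 3
  Position 0: "cab"
  Position 1: "abl"
  Position 2: "ble"
Trigrams = "cab", "abl", "ble"


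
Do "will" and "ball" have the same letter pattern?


Pattern of "will": [0, 1, 2, 2]
Pattern of "ball": [0, 1, 2, 2]
Patterns match
Same pattern = Yes


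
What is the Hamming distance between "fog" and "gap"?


Comparing character by character (same length = 3):
  Pos 0: 'f' vs 'g' !=
  Pos 1: 'o' vs 'a' !=
  Pos 2: 'g' vs 'p' !=
Hamming distance = 3


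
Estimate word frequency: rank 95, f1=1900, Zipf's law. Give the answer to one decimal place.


Zipf's law: f(r) = f(1) / r
f(1) = 1900
f(95) = 1900 / 95
= 20.0 occurrences


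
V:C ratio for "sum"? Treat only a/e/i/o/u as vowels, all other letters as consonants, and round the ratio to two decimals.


Word: "sum"
Vowels (a,e,i,o,u): 1
Consonants: 2
Ratio = 1/2
= 0.50


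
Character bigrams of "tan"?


Word: "tan" (length 3)
Number of bigrams = 3 - 2 + 1 = 2
  Position 0: "ta"
  Position 1: "an"
Bigrams = "ta", "an"


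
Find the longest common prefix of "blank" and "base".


Word 1: "blank"
Word 2: "base"
Comparing from start:
  Pos 0: 'b' == 'b'
  Pos 1: 'l' != 'a' (stop)
LCP = "b" (length 1)


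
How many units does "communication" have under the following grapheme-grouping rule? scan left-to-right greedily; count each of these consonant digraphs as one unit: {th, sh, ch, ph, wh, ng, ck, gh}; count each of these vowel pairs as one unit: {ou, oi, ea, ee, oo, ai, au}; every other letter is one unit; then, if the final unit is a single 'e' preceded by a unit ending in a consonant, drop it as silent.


Word: "communication" (13 letters)
Left-to-right scan:
  (1) 'c' (letter)
  (2) 'o' (letter)
  (3) 'm' (letter)
  (4) 'm' (letter)
  (5) 'u' (letter)
  (6) 'n' (letter)
  (7) 'i' (letter)
  (8) 'c' (letter)
  (9) 'a' (letter)
  (10) 't' (letter)
  (11) 'i' (letter)
  (12) 'o' (letter)
  (13) 'n' (letter)
Units from scan: 13
Sound units = 13 units


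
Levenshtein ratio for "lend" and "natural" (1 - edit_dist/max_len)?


Word 1: "lend" (length 4)
Word 2: "natural" (length 7)
One optimal edit sequence:
  1. insert 'n'  (+1)
  2. insert 'a'  (+1)
  3. insert 't'  (+1)
  4. substitute 'l' -> 'u'  (+1)
  5. substitute 'e' -> 'r'  (+1)
  6. substitute 'n' -> 'a'  (+1)
  7. substitute 'd' -> 'l'  (+1)
Edit distance = 7
Max length = max(4, 7) = 7
Similarity = 1 - 7/7
= 0.0000


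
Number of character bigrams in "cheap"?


Word: "cheap" (length 5)
Number of 2-grams = length - 2 + 1 = 5 - 2 + 1
= 4


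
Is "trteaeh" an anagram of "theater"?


Word 1: "theater" → sorted: aeehrtt
Word 2: "trteaeh" → sorted: aeehrtt
Same letters? aeehrtt == aeehrtt
Anagram = Yes


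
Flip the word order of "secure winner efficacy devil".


Original: "secure winner efficacy devil"
Words (1..n): secure | winner | efficacy | devil
Reversed (n..1): devil | efficacy | winner | secure
Result = "devil efficacy winner secure"


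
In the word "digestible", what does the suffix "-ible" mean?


Suffix: -ible
Example: digestible = digest + -ible
Meaning = capable of


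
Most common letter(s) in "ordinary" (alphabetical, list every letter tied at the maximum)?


Word: "ordinary"
Letter counts:
  'a': 1
  'd': 1
  'i': 1
  'n': 1
  'o': 1
  'r': 2
  'y': 1
Maximum count = 2
Most frequent = 'r' (2 times each)


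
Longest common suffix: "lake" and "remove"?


Word 1: "lake"
Word 2: "remove"
Comparing from end:
  Pos -1: 'e' == 'e'
  Pos -2: 'k' != 'v' (stop)
LCS = "e" (length 1)


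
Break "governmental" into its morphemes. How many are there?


Word: "governmental"
Morphemes: govern | -ment | -al
Each morpheme carries meaning
= 3 morphemes


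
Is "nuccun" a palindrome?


Word: "nuccun"
Reversed: "nuccun"
Forward == Backward? nuccun == nuccun
Palindrome = Yes


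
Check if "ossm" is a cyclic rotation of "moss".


Word: "moss", Candidate: "ossm"
Method: check if candidate is substring of word+word
"mossmoss" contains "ossm"? Yes
Is rotation = Yes


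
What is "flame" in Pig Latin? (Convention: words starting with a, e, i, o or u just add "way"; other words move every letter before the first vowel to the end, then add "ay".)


Word: "flame"
Starts with consonant(s) → move to end, add 'ay'
Consonant cluster: "fl"
Pig Latin = "ameflay"


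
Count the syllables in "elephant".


Word: "elephant"
Syllable breakdown: el · e · phant
Counting: 3 parts
= 3 syllables


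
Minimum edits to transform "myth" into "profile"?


Word 1: "myth" (length 4)
Word 2: "profile" (length 7)
One optimal edit sequence (insert/delete/substitute each cost 1):
  1. insert 'p'  (+1)
  2. insert 'r'  (+1)
  3. insert 'o'  (+1)
  4. substitute 'm' -> 'f'  (+1)
  5. substitute 'y' -> 'i'  (+1)
  6. substitute 't' -> 'l'  (+1)
  7. substitute 'h' -> 'e'  (+1)
Total edit operations: 7
Edit distance = 7


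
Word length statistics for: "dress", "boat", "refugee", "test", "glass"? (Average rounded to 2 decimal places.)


Lengths: "dress"=5, "boat"=4, "refugee"=7, "test"=4, "glass"=5
Sum = 25, Count = 5
Average = 25/5 = 5.00
= avg=5.00, min=4, max=7


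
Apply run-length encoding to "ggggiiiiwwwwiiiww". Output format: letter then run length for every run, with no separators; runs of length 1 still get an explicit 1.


String: "ggggiiiiwwwwiiiww"
Scanning for consecutive runs:
  'g' x 4
  'i' x 4
  'w' x 4
  'i' x 3
  'w' x 2
RLE = "g4i4w4i3w2"


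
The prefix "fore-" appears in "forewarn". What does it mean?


Prefix: fore-
Example: forewarn = fore- + warn
Meaning = before


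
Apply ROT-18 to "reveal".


Word: "reveal"
Shift: 18
Each letter → (letter + shift) mod 26:
  'r' (17) + 18 = 9 → 'j'
  'e' (4) + 18 = 22 → 'w'
  'v' (21) + 18 = 13 → 'n'
  'e' (4) + 18 = 22 → 'w'
  'a' (0) + 18 = 18 → 's'
  'l' (11) + 18 = 3 → 'd'
Result = "jwnwsd"


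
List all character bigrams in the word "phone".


Word: "phone" (length 5)
Number of bigrams = 5 - 2 + 1 = 4
  Position 0: "ph"
  Position 1: "ho"
  Position 2: "on"
  Position 3: "ne"
Bigrams = "ph", "ho", "on", "ne"


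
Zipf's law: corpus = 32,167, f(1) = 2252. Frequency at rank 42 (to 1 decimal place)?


Zipf's law: f(r) = f(1) / r
f(1) = 2252
f(42) = 2252 / 42
= 53.6 occurrences


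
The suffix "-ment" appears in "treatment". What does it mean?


Suffix: -ment
Example: treatment (treat + -ment)
Meaning = result of action


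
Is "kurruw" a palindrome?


Word: "kurruw"
Reversed: "wurruk"
Forward == Backward? kurruw != wurruk
Palindrome = No


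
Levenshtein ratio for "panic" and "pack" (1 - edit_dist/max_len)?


Word 1: "panic" (length 5)
Word 2: "pack" (length 4)
One optimal edit sequence:
  1. keep 'p'
  2. keep 'a'
  3. delete 'n'  (+1)
  4. substitute 'i' -> 'c'  (+1)
  5. substitute 'c' -> 'k'  (+1)
Edit distance = 3
Max length = max(5, 4) = 5
Similarity = 1 - 3/5
= 0.4000


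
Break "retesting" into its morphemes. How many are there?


Word: "retesting"
Morphemes: re- / test / -ing
Each morpheme carries meaning
= 3 morphemes


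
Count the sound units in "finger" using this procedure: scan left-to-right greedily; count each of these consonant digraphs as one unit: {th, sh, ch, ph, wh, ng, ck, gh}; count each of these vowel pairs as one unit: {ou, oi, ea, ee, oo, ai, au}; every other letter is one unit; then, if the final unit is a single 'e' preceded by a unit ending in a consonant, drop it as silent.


Word: "finger" (6 letters)
Left-to-right scan:
  1. 'f' (letter)
  2. 'i' (letter)
  3. 'ng' (digraph)
  4. 'e' (letter)
  5. 'r' (letter)
Units from scan: 5
Sound units = 5 units


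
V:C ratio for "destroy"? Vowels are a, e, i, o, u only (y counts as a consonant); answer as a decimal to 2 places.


Word: "destroy"
Vowels (a,e,i,o,u): 2
Consonants: 5
Ratio = 2/5
= 0.40


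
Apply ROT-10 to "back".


Word: "back"
Shift: 10
Each letter → (letter + shift) mod 26:
  'b' (1) + 10 = 11 → 'l'
  'a' (0) + 10 = 10 → 'k'
  'c' (2) + 10 = 12 → 'm'
  'k' (10) + 10 = 20 → 'u'
Result = "lkmu"


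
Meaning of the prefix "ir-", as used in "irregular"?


Prefix: ir-
As in: irregular -> ir- + regular
Meaning = not


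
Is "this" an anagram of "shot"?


Word 1: "shot" → sorted: host
Word 2: "this" → sorted: hist
Same letters? host != hist
Anagram = No


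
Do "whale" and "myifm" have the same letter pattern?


Pattern of "whale": [0, 1, 2, 3, 4]
Pattern of "myifm": [0, 1, 2, 3, 0]
Patterns do not match
Same pattern = No


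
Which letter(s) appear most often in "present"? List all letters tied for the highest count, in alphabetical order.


Word: "present"
Letter counts:
  'e': 2
  'n': 1
  'p': 1
  'r': 1
  's': 1
  't': 1
Maximum count = 2
Most frequent = 'e' (2 times each)


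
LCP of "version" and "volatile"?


Word 1: "version"
Word 2: "volatile"
Comparing from start:
  Pos 0: 'v' == 'v'
  Pos 1: 'e' != 'o' (stop)
LCP = "v" (length 1)


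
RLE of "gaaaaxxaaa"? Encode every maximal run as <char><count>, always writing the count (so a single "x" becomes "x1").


String: "gaaaaxxaaa"
Scanning for consecutive runs:
  'g' x 1
  'a' x 4
  'x' x 2
  'a' x 3
RLE = "g1a4x2a3"


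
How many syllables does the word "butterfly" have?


Word: "butterfly"
Syllable breakdown: but / ter / fly
Counting: 3 parts
= 3 syllables


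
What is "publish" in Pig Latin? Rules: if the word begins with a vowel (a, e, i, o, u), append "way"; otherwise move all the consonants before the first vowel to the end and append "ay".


Word: "publish"
Starts with consonant(s) → move to end, add 'ay'
Consonant cluster: "p"
Pig Latin = "ublishpay"


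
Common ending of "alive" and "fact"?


Word 1: "alive"
Word 2: "fact"
Comparing from end:
  Pos -1: 'e' != 't' (stop)
LCS = "" (length 0)


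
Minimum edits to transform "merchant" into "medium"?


Word 1: "merchant" (length 8)
Word 2: "medium" (length 6)
One optimal edit sequence (insert/delete/substitute each cost 1):
  1. keep 'm'
  2. keep 'e'
  3. delete 'r'  (+1)
  4. delete 'c'  (+1)
  5. substitute 'h' -> 'd'  (+1)
  6. substitute 'a' -> 'i'  (+1)
  7. substitute 'n' -> 'u'  (+1)
  8. substitute 't' -> 'm'  (+1)
Total edit operations: 6
Edit distance = 6


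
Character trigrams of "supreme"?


Word: "supreme" (length 7)
Number of trigrams = 7 - 3 + 1 = 5
  Position 0: "sup"
  Position 1: "upr"
  Position 2: "pre"
  Position 3: "rem"
  Position 4: "eme"
Trigrams = "sup", "upr", "pre", "rem", "eme"


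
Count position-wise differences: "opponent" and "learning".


Comparing character by character (same length = 8):
  Pos 0: 'o' vs 'l' !=
  Pos 1: 'p' vs 'e' !=
  Pos 2: 'p' vs 'a' !=
  Pos 3: 'o' vs 'r' !=
  Pos 4: 'n' vs 'n' =
  Pos 5: 'e' vs 'i' !=
  Pos 6: 'n' vs 'n' =
  Pos 7: 't' vs 'g' !=
Hamming distance = 6
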